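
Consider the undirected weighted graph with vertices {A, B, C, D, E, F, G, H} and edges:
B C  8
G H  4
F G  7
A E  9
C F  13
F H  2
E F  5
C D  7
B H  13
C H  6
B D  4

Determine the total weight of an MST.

37

Prim's algorithm from C:
Step 1: frontier [C H 6, C D 7, B C 8, C F 13] → take C H (6); add H.
Step 2: frontier [C D 7, B C 8, C F 13, F H 2, G H 4, B H 13] → take F H (2); add F.
Step 3: frontier [C D 7, B C 8, E F 5, F G 7, G H 4, B H 13] → take G H (4); add G.
Step 4: frontier [C D 7, B C 8, E F 5, B H 13] → take E F (5); add E.
Step 5: frontier [C D 7, B C 8, A E 9, B H 13] → take C D (7); add D.
Step 6: frontier [B C 8, B D 4, A E 9, B H 13] → take B D (4); add B.
Step 7: frontier [A E 9] → take A E (9); add A.
MST edges: C H, F H, G H, E F, C D, B D, A E; total weight 6+2+4+5+7+4+9 = 37.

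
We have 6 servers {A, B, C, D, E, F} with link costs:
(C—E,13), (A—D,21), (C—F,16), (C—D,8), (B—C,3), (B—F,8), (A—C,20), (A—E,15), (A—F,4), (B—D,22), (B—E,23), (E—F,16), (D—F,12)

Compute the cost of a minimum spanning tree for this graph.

36

Kruskal: consider edges lightest-first.
B—C (3): add — endpoints in different components.
A—F (4): add — endpoints in different components.
B—F (8): add — endpoints in different components.
C—D (8): add — endpoints in different components.
D—F (12): skip — D and F already connected.
C—E (13): add — endpoints in different components.
MST edges: B—C, A—F, B—F, C—D, C—E; total weight 3+4+8+8+13 = 36.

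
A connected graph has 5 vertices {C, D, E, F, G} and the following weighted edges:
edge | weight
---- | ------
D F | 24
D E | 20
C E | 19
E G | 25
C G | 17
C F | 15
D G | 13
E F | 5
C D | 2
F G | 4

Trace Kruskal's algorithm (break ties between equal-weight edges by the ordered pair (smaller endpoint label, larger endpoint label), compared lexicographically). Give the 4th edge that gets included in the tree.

D-G

Sort edges by weight, then run Kruskal:
C D (2): add — endpoints in different components.
F G (4): add — endpoints in different components.
E F (5): add — endpoints in different components.
D G (13): add — endpoints in different components.
The 4th edge added is D G.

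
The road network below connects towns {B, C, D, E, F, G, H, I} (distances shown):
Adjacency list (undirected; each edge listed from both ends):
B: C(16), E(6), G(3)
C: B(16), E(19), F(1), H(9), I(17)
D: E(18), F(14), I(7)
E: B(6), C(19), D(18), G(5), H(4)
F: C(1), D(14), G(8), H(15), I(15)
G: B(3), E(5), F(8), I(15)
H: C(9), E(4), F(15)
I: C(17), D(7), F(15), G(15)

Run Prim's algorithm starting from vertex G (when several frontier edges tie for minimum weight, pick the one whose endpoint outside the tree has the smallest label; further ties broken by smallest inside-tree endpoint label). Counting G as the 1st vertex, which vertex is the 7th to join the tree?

D

Grow the tree from G using Prim:
Step 1: cheapest edge leaving the tree is B–G (3); add B.
Step 2: cheapest edge leaving the tree is E–G (5); add E.
Step 3: cheapest edge leaving the tree is E–H (4); add H.
Step 4: cheapest edge leaving the tree is F–G (8); add F.
Step 5: cheapest edge leaving the tree is C–F (1); add C.
Step 6: cheapest edge leaving the tree is D–F (14); add D.
Step 7: cheapest edge leaving the tree is D–I (7); add I.
Vertex order: G, B, E, H, F, C, D, I. The 7th vertex is D.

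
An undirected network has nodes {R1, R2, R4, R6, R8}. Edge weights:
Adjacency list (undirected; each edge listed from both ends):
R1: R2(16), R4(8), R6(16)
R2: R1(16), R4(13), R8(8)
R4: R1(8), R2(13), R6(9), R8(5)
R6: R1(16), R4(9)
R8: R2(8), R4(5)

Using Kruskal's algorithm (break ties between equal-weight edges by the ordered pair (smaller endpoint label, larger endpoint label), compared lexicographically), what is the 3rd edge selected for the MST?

R2-R8

Kruskal: consider edges lightest-first.
R4–R8 (5): add. Components now {R4,R8} {R1} {R2} {R6}
R1–R4 (8): add. Components now {R1,R4,R8} {R2} {R6}
R2–R8 (8): add. Components now {R1,R2,R4,R8} {R6}
R4–R6 (9): add. Components now {R1,R2,R4,R6,R8}
The 3rd edge added is R2–R8.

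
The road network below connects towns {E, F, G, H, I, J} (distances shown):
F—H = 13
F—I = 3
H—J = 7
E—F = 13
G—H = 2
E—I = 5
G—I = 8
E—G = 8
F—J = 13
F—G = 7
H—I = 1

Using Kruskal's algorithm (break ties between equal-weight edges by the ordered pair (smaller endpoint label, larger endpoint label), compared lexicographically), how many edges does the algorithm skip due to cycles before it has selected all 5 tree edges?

1

Sort edges by weight, then run Kruskal:
H—I (1): add. Components now {E} {F} {G} {H,I} {J}
G—H (2): add. Components now {E} {F} {G,H,I} {J}
F—I (3): add. Components now {E} {F,G,H,I} {J}
E—I (5): add. Components now {E,F,G,H,I} {J}
F—G (7): skip — F and G already connected.
H—J (7): add. Components now {E,F,G,H,I,J}
Edges rejected before the tree was complete: 1.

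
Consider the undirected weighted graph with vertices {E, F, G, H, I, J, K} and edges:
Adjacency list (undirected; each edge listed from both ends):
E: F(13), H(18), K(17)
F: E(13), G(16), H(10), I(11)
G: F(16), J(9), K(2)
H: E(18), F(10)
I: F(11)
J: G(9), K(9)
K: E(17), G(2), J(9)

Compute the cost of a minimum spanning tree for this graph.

61

Grow the tree from H using Prim:
Step 1: frontier [F-H 10, E-H 18] → take F-H (10); add F.
Step 2: frontier [F-I 11, E-F 13, F-G 16, E-H 18] → take F-I (11); add I.
Step 3: frontier [E-F 13, F-G 16, E-H 18] → take E-F (13); add E.
Step 4: frontier [E-K 17, F-G 16] → take F-G (16); add G.
Step 5: frontier [E-K 17, G-K 2, G-J 9] → take G-K (2); add K.
Step 6: frontier [G-J 9, J-K 9] → take G-J (9); add J.
MST edges: F-H, F-I, E-F, F-G, G-K, G-J; total weight 10+11+13+16+2+9 = 61.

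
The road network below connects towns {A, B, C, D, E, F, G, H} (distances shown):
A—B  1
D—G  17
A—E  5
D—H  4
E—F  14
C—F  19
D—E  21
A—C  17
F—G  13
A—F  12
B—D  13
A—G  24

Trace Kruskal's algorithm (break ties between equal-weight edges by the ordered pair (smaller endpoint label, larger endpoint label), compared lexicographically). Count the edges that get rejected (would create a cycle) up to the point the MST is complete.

Sort edges by weight, then run Kruskal:
A—B (1): add — endpoints in different components.
D—H (4): add — endpoints in different components.
A—E (5): add — endpoints in different components.
A—F (12): add — endpoints in different components.
B—D (13): add — endpoints in different components.
F—G (13): add — endpoints in different components.
E—F (14): skip — E and F already connected.
A—C (17): add — endpoints in different components.
Edges rejected before the tree was complete: 1.

1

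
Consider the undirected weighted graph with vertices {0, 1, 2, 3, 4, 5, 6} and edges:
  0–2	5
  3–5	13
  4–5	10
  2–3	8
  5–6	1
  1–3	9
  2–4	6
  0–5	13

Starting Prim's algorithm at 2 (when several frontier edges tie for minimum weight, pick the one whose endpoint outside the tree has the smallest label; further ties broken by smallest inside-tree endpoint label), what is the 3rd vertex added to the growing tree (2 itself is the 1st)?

4

Prim's algorithm from 2:
Step 1: cheapest edge leaving the tree is 0–2 (5); add 0.
Step 2: cheapest edge leaving the tree is 2–4 (6); add 4.
Step 3: cheapest edge leaving the tree is 2–3 (8); add 3.
Step 4: cheapest edge leaving the tree is 1–3 (9); add 1.
Step 5: cheapest edge leaving the tree is 4–5 (10); add 5.
Step 6: cheapest edge leaving the tree is 5–6 (1); add 6.
Vertex order: 2, 0, 4, 3, 1, 5, 6. The 3rd vertex is 4.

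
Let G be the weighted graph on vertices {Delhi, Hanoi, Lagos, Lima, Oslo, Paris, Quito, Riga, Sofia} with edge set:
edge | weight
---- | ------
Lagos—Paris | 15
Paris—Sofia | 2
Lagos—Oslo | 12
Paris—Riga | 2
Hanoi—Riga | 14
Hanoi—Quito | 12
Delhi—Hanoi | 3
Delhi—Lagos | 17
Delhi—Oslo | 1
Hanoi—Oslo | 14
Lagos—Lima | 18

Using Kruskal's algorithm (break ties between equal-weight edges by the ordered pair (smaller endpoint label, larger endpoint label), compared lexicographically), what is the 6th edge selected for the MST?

Kruskal: consider edges lightest-first.
Delhi—Oslo (1): add — endpoints in different components.
Paris—Riga (2): add — endpoints in different components.
Paris—Sofia (2): add — endpoints in different components.
Delhi—Hanoi (3): add — endpoints in different components.
Hanoi—Quito (12): add — endpoints in different components.
Lagos—Oslo (12): add — endpoints in different components.
Hanoi—Oslo (14): skip — Oslo and Hanoi already connected.
Hanoi—Riga (14): add — endpoints in different components.
Lagos—Paris (15): skip — Paris and Lagos already connected.
Delhi—Lagos (17): skip — Lagos and Delhi already connected.
Lagos—Lima (18): add — endpoints in different components.
The 6th edge added is Lagos—Oslo.

Lagos-Oslo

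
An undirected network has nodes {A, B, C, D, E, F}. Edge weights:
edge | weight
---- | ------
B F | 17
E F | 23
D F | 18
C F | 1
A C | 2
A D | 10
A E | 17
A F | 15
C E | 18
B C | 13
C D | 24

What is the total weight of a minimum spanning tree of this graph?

43

Kruskal: consider edges lightest-first.
C F (1): add. Components now {A} {B} {C,F} {D} {E}
A C (2): add. Components now {A,C,F} {B} {D} {E}
A D (10): add. Components now {A,C,D,F} {B} {E}
B C (13): add. Components now {A,B,C,D,F} {E}
A F (15): skip — A and F already connected.
A E (17): add. Components now {A,B,C,D,E,F}
MST edges: C F, A C, A D, B C, A E; total weight 1+2+10+13+17 = 43.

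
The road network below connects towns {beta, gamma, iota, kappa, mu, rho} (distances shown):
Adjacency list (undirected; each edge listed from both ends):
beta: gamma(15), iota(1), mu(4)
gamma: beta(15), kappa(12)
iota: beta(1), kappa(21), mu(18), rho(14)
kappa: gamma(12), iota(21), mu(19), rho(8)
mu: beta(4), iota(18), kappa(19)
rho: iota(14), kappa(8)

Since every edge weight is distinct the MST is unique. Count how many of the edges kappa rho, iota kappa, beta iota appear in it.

2

Sort edges by weight, then run Kruskal:
beta iota (1): add. Components now {rho} {mu} {gamma} {beta,iota} {kappa}
beta mu (4): add. Components now {rho} {beta,iota,mu} {gamma} {kappa}
kappa rho (8): add. Components now {kappa,rho} {beta,iota,mu} {gamma}
gamma kappa (12): add. Components now {gamma,kappa,rho} {beta,iota,mu}
iota rho (14): add. Components now {beta,gamma,iota,kappa,mu,rho}
MST edge set: {beta iota, beta mu, kappa rho, gamma kappa, iota rho}.
Of the listed edges, {kappa rho, beta iota} are in the MST → 2.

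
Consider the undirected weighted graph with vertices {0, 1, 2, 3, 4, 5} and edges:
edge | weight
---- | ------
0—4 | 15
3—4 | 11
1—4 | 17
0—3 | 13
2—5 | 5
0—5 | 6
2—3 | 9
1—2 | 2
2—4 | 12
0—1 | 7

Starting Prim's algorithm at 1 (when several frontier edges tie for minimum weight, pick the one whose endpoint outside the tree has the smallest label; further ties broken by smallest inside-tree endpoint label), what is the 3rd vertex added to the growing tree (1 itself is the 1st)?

5

Grow the tree from 1 using Prim:
Step 1: frontier [1—2 2, 0—1 7, 1—4 17] → take 1—2 (2); add 2.
Step 2: frontier [0—1 7, 1—4 17, 2—5 5, 2—3 9, 2—4 12] → take 2—5 (5); add 5.
Step 3: frontier [0—1 7, 1—4 17, 2—3 9, 2—4 12, 0—5 6] → take 0—5 (6); add 0.
Step 4: frontier [0—3 13, 0—4 15, 1—4 17, 2—3 9, 2—4 12] → take 2—3 (9); add 3.
Step 5: frontier [0—4 15, 1—4 17, 2—4 12, 3—4 11] → take 3—4 (11); add 4.
Vertex order: 1, 2, 5, 0, 3, 4. The 3rd vertex is 5.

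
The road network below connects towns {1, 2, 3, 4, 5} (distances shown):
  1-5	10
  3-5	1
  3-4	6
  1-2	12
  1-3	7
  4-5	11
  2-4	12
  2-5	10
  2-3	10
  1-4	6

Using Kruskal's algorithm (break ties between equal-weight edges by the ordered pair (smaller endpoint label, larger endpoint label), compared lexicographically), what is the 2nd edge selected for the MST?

1-4

Sort edges by weight, then run Kruskal:
3-5 (1): add. Components now {1} {2} {3,5} {4}
1-4 (6): add. Components now {1,4} {2} {3,5}
3-4 (6): add. Components now {1,3,4,5} {2}
1-3 (7): skip — 1 and 3 already connected.
1-5 (10): skip — 1 and 5 already connected.
2-3 (10): add. Components now {1,2,3,4,5}
The 2nd edge added is 1-4.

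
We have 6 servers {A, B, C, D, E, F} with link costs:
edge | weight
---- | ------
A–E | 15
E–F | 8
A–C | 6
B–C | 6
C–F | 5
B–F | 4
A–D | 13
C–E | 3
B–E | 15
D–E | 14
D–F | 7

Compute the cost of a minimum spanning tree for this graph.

25

Kruskal: consider edges lightest-first.
C–E (3): add — endpoints in different components.
B–F (4): add — endpoints in different components.
C–F (5): add — endpoints in different components.
A–C (6): add — endpoints in different components.
B–C (6): skip — B and C already connected.
D–F (7): add — endpoints in different components.
MST edges: C–E, B–F, C–F, A–C, D–F; total weight 3+4+5+6+7 = 25.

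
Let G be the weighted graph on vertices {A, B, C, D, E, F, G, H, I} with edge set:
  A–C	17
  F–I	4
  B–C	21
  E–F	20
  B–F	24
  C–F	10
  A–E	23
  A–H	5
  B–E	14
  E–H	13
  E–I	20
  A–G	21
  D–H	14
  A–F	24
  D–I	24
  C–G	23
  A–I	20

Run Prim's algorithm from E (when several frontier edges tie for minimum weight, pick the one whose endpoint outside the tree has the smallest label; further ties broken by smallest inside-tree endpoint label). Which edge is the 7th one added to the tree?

F-I

Prim's algorithm from E:
Step 1: cheapest edge leaving the tree is E–H (13); add H.
Step 2: cheapest edge leaving the tree is A–H (5); add A.
Step 3: cheapest edge leaving the tree is B–E (14); add B.
Step 4: cheapest edge leaving the tree is D–H (14); add D.
Step 5: cheapest edge leaving the tree is A–C (17); add C.
Step 6: cheapest edge leaving the tree is C–F (10); add F.
Step 7: cheapest edge leaving the tree is F–I (4); add I.
Step 8: cheapest edge leaving the tree is A–G (21); add G.
The 7th edge added is F–I.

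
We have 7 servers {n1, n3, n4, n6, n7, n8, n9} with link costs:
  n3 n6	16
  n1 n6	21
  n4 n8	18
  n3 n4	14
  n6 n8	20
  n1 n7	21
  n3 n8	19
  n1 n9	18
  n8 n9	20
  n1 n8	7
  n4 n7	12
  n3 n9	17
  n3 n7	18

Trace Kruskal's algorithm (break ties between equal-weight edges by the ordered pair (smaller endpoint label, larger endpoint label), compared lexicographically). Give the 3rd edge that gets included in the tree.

Kruskal's algorithm — process edges by increasing weight (ties by edge label):
n1 n8 (7): add — endpoints in different components.
n4 n7 (12): add — endpoints in different components.
n3 n4 (14): add — endpoints in different components.
n3 n6 (16): add — endpoints in different components.
n3 n9 (17): add — endpoints in different components.
n1 n9 (18): add — endpoints in different components.
The 3rd edge added is n3 n4.

n3-n4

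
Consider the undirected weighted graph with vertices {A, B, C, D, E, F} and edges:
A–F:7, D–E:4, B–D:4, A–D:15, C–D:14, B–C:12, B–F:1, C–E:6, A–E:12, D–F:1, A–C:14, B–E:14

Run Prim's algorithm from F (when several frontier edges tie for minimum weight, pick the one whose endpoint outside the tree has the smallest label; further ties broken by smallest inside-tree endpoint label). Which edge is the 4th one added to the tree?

Grow the tree from F using Prim:
Step 1: frontier [B–F 1, D–F 1, A–F 7] → take B–F (1); add B.
Step 2: frontier [B–D 4, B–C 12, B–E 14, D–F 1, A–F 7] → take D–F (1); add D.
Step 3: frontier [B–C 12, B–E 14, D–E 4, C–D 14, A–D 15, A–F 7] → take D–E (4); add E.
Step 4: frontier [B–C 12, C–D 14, A–D 15, C–E 6, A–E 12, A–F 7] → take C–E (6); add C.
Step 5: frontier [A–C 14, A–D 15, A–E 12, A–F 7] → take A–F (7); add A.
The 4th edge added is C–E.

C-E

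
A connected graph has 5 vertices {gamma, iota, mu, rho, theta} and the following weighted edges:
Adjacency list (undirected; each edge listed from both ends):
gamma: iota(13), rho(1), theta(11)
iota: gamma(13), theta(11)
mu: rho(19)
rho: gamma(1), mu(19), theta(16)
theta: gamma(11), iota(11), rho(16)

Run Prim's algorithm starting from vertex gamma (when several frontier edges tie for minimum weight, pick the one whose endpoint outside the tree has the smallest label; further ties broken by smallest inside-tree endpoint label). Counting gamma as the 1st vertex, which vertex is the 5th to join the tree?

Prim's algorithm from gamma:
Step 1: frontier [gamma rho 1, gamma theta 11, gamma iota 13] → take gamma rho (1); add rho.
Step 2: frontier [gamma theta 11, gamma iota 13, rho theta 16, mu rho 19] → take gamma theta (11); add theta.
Step 3: frontier [gamma iota 13, mu rho 19, iota theta 11] → take iota theta (11); add iota.
Step 4: frontier [mu rho 19] → take mu rho (19); add mu.
Vertex order: gamma, rho, theta, iota, mu. The 5th vertex is mu.

mu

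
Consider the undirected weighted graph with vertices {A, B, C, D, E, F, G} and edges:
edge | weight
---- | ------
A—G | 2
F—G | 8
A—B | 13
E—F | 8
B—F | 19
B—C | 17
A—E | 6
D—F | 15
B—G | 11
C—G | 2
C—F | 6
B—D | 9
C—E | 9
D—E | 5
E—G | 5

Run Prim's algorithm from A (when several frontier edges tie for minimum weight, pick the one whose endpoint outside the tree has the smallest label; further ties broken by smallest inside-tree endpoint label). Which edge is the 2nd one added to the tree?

C-G

Prim, starting at A.
Step 1: cheapest edge leaving the tree is A—G (2); add G.
Step 2: cheapest edge leaving the tree is C—G (2); add C.
Step 3: cheapest edge leaving the tree is E—G (5); add E.
Step 4: cheapest edge leaving the tree is D—E (5); add D.
Step 5: cheapest edge leaving the tree is C—F (6); add F.
Step 6: cheapest edge leaving the tree is B—D (9); add B.
The 2nd edge added is C—G.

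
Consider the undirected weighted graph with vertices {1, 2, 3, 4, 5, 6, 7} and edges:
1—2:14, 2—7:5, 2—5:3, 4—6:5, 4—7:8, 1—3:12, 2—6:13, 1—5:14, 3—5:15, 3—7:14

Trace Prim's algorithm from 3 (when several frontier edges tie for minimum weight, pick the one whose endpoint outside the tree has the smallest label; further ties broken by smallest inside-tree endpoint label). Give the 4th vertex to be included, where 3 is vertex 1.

5

Grow the tree from 3 using Prim:
Step 1: cheapest edge leaving the tree is 1—3 (12); add 1.
Step 2: cheapest edge leaving the tree is 1—2 (14); add 2.
Step 3: cheapest edge leaving the tree is 2—5 (3); add 5.
Step 4: cheapest edge leaving the tree is 2—7 (5); add 7.
Step 5: cheapest edge leaving the tree is 4—7 (8); add 4.
Step 6: cheapest edge leaving the tree is 4—6 (5); add 6.
Vertex order: 3, 1, 2, 5, 7, 4, 6. The 4th vertex is 5.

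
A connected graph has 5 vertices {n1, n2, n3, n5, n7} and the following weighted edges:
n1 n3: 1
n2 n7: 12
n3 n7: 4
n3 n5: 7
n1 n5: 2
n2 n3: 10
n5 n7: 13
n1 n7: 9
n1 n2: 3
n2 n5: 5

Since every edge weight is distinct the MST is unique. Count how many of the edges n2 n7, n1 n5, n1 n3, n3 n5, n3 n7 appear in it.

Sort edges by weight, then run Kruskal:
n1 n3 (1): add. Components now {n7} {n1,n3} {n2} {n5}
n1 n5 (2): add. Components now {n7} {n1,n3,n5} {n2}
n1 n2 (3): add. Components now {n7} {n1,n2,n3,n5}
n3 n7 (4): add. Components now {n1,n2,n3,n5,n7}
MST edge set: {n1 n3, n1 n5, n1 n2, n3 n7}.
Of the listed edges, {n1 n5, n1 n3, n3 n7} are in the MST → 3.

3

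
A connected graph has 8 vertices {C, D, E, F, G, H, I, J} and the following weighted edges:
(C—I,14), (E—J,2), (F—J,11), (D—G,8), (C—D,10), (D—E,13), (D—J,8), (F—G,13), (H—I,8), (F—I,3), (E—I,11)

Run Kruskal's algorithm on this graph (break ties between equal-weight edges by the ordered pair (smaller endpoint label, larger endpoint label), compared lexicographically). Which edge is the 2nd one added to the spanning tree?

F-I

Sort edges by weight, then run Kruskal:
E—J (2): add — endpoints in different components.
F—I (3): add — endpoints in different components.
D—G (8): add — endpoints in different components.
D—J (8): add — endpoints in different components.
H—I (8): add — endpoints in different components.
C—D (10): add — endpoints in different components.
E—I (11): add — endpoints in different components.
The 2nd edge added is F—I.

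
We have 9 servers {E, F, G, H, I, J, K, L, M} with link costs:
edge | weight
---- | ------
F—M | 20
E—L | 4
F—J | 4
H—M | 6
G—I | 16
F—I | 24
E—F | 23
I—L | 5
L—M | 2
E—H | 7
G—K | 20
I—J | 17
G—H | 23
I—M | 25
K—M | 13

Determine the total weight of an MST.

67

Prim's algorithm from J:
Step 1: cheapest edge leaving the tree is F—J (4); add F.
Step 2: cheapest edge leaving the tree is I—J (17); add I.
Step 3: cheapest edge leaving the tree is I—L (5); add L.
Step 4: cheapest edge leaving the tree is L—M (2); add M.
Step 5: cheapest edge leaving the tree is E—L (4); add E.
Step 6: cheapest edge leaving the tree is H—M (6); add H.
Step 7: cheapest edge leaving the tree is K—M (13); add K.
Step 8: cheapest edge leaving the tree is G—I (16); add G.
MST edges: F—J, I—J, I—L, L—M, E—L, H—M, K—M, G—I; total weight 4+17+5+2+4+6+13+16 = 67.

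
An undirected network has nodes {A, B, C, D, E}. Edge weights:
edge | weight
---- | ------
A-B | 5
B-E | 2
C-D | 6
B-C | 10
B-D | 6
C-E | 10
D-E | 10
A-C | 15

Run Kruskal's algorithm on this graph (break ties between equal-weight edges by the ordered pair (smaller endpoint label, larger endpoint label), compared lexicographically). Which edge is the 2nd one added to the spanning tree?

A-B

Kruskal's algorithm — process edges by increasing weight (ties by edge label):
B-E (2): add — endpoints in different components.
A-B (5): add — endpoints in different components.
B-D (6): add — endpoints in different components.
C-D (6): add — endpoints in different components.
The 2nd edge added is A-B.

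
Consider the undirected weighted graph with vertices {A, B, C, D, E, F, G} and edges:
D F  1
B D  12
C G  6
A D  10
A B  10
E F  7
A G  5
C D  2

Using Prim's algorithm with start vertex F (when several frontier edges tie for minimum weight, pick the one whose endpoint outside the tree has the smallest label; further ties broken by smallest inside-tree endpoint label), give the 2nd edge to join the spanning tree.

C-D

Grow the tree from F using Prim:
Step 1: cheapest edge leaving the tree is D F (1); add D.
Step 2: cheapest edge leaving the tree is C D (2); add C.
Step 3: cheapest edge leaving the tree is C G (6); add G.
Step 4: cheapest edge leaving the tree is A G (5); add A.
Step 5: cheapest edge leaving the tree is E F (7); add E.
Step 6: cheapest edge leaving the tree is A B (10); add B.
The 2nd edge added is C D.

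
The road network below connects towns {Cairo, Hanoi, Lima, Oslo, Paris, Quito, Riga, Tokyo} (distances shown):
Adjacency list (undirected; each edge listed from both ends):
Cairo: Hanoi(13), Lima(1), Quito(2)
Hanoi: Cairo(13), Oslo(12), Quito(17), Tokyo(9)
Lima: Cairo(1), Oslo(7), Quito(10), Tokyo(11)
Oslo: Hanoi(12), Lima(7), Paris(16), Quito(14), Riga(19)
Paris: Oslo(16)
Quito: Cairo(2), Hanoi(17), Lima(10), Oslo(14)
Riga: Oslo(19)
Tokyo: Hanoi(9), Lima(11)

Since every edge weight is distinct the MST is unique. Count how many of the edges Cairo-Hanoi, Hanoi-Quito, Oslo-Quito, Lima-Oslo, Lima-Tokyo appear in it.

Sort edges by weight, then run Kruskal:
Cairo-Lima (1): add — endpoints in different components.
Cairo-Quito (2): add — endpoints in different components.
Lima-Oslo (7): add — endpoints in different components.
Hanoi-Tokyo (9): add — endpoints in different components.
Lima-Quito (10): skip — Quito and Lima already connected.
Lima-Tokyo (11): add — endpoints in different components.
Hanoi-Oslo (12): skip — Hanoi and Oslo already connected.
Cairo-Hanoi (13): skip — Hanoi and Cairo already connected.
Oslo-Quito (14): skip — Quito and Oslo already connected.
Oslo-Paris (16): add — endpoints in different components.
Hanoi-Quito (17): skip — Hanoi and Quito already connected.
Oslo-Riga (19): add — endpoints in different components.
MST edge set: {Cairo-Lima, Cairo-Quito, Lima-Oslo, Hanoi-Tokyo, Lima-Tokyo, Oslo-Paris, Oslo-Riga}.
Of the listed edges, {Lima-Oslo, Lima-Tokyo} are in the MST → 2.

2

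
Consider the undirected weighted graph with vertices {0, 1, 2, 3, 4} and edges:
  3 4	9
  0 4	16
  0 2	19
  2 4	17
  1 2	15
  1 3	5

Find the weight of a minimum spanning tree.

45

Kruskal: consider edges lightest-first.
1 3 (5): add — endpoints in different components.
3 4 (9): add — endpoints in different components.
1 2 (15): add — endpoints in different components.
0 4 (16): add — endpoints in different components.
MST edges: 1 3, 3 4, 1 2, 0 4; total weight 5+9+15+16 = 45.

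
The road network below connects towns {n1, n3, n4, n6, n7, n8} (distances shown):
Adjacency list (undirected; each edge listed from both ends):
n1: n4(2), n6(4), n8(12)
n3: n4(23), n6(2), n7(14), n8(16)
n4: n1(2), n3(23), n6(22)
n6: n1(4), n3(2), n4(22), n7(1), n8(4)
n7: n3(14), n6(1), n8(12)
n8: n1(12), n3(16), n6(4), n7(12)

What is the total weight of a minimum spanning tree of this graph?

13

Kruskal: consider edges lightest-first.
n6—n7 (1): add — endpoints in different components.
n1—n4 (2): add — endpoints in different components.
n3—n6 (2): add — endpoints in different components.
n1—n6 (4): add — endpoints in different components.
n6—n8 (4): add — endpoints in different components.
MST edges: n6—n7, n1—n4, n3—n6, n1—n6, n6—n8; total weight 1+2+2+4+4 = 13.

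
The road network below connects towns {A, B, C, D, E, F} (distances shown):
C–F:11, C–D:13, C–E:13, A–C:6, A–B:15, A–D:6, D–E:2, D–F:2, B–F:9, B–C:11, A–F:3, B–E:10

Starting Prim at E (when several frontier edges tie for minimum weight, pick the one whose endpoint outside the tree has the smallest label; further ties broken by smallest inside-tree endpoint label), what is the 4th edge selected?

Prim's algorithm from E:
Step 1: cheapest edge leaving the tree is D–E (2); add D.
Step 2: cheapest edge leaving the tree is D–F (2); add F.
Step 3: cheapest edge leaving the tree is A–F (3); add A.
Step 4: cheapest edge leaving the tree is A–C (6); add C.
Step 5: cheapest edge leaving the tree is B–F (9); add B.
The 4th edge added is A–C.

A-C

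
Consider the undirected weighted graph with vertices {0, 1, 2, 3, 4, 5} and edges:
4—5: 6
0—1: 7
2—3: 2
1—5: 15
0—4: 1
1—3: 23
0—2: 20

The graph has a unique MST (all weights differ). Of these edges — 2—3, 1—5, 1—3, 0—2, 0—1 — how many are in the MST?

Kruskal: consider edges lightest-first.
0—4 (1): add — endpoints in different components.
2—3 (2): add — endpoints in different components.
4—5 (6): add — endpoints in different components.
0—1 (7): add — endpoints in different components.
1—5 (15): skip — 1 and 5 already connected.
0—2 (20): add — endpoints in different components.
MST edge set: {0—4, 2—3, 4—5, 0—1, 0—2}.
Of the listed edges, {2—3, 0—2, 0—1} are in the MST → 3.

3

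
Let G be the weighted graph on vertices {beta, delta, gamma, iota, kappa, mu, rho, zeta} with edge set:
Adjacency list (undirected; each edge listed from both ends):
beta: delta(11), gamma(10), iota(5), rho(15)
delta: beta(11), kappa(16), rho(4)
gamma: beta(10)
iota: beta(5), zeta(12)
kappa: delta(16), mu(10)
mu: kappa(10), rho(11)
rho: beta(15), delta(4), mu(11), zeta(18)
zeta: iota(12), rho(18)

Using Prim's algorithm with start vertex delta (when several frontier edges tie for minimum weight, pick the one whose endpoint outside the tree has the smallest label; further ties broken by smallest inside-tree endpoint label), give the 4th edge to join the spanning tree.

Grow the tree from delta using Prim:
Step 1: cheapest edge leaving the tree is delta rho (4); add rho.
Step 2: cheapest edge leaving the tree is beta delta (11); add beta.
Step 3: cheapest edge leaving the tree is beta iota (5); add iota.
Step 4: cheapest edge leaving the tree is beta gamma (10); add gamma.
Step 5: cheapest edge leaving the tree is mu rho (11); add mu.
Step 6: cheapest edge leaving the tree is kappa mu (10); add kappa.
Step 7: cheapest edge leaving the tree is iota zeta (12); add zeta.
The 4th edge added is beta gamma.

beta-gamma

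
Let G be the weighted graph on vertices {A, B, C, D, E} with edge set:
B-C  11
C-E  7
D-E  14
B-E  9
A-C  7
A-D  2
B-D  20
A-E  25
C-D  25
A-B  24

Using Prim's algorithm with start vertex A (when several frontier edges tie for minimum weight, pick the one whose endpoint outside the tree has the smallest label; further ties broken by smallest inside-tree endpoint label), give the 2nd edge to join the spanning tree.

A-C

Prim's algorithm from A:
Step 1: frontier [A-D 2, A-C 7, A-B 24, A-E 25] → take A-D (2); add D.
Step 2: frontier [A-C 7, A-B 24, A-E 25, D-E 14, B-D 20, C-D 25] → take A-C (7); add C.
Step 3: frontier [A-B 24, A-E 25, C-E 7, B-C 11, D-E 14, B-D 20] → take C-E (7); add E.
Step 4: frontier [A-B 24, B-C 11, B-D 20, B-E 9] → take B-E (9); add B.
The 2nd edge added is A-C.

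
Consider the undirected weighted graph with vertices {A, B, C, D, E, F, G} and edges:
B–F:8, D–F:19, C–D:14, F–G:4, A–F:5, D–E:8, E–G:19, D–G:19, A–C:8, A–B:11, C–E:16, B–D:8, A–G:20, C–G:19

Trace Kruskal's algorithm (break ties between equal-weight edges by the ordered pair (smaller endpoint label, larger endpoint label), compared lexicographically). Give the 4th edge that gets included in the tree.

B-D

Sort edges by weight, then run Kruskal:
F–G (4): add — endpoints in different components.
A–F (5): add — endpoints in different components.
A–C (8): add — endpoints in different components.
B–D (8): add — endpoints in different components.
B–F (8): add — endpoints in different components.
D–E (8): add — endpoints in different components.
The 4th edge added is B–D.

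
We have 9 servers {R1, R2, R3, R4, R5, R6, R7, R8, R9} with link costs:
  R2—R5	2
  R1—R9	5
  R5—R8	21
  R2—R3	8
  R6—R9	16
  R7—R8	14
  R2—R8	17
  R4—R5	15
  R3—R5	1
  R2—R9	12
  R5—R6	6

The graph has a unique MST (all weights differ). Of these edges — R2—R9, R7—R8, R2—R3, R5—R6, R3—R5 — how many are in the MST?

Sort edges by weight, then run Kruskal:
R3—R5 (1): add — endpoints in different components.
R2—R5 (2): add — endpoints in different components.
R1—R9 (5): add — endpoints in different components.
R5—R6 (6): add — endpoints in different components.
R2—R3 (8): skip — R3 and R2 already connected.
R2—R9 (12): add — endpoints in different components.
R7—R8 (14): add — endpoints in different components.
R4—R5 (15): add — endpoints in different components.
R6—R9 (16): skip — R9 and R6 already connected.
R2—R8 (17): add — endpoints in different components.
MST edge set: {R3—R5, R2—R5, R1—R9, R5—R6, R2—R9, R7—R8, R4—R5, R2—R8}.
Of the listed edges, {R2—R9, R7—R8, R5—R6, R3—R5} are in the MST → 4.

4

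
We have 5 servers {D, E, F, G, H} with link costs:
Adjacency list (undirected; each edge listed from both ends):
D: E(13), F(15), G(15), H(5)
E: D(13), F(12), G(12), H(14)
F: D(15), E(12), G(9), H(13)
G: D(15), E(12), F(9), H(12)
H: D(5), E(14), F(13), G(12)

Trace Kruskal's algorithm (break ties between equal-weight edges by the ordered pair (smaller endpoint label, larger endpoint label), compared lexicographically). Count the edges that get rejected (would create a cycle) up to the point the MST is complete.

Kruskal's algorithm — process edges by increasing weight (ties by edge label):
D H (5): add — endpoints in different components.
F G (9): add — endpoints in different components.
E F (12): add — endpoints in different components.
E G (12): skip — E and G already connected.
G H (12): add — endpoints in different components.
Edges rejected before the tree was complete: 1.

1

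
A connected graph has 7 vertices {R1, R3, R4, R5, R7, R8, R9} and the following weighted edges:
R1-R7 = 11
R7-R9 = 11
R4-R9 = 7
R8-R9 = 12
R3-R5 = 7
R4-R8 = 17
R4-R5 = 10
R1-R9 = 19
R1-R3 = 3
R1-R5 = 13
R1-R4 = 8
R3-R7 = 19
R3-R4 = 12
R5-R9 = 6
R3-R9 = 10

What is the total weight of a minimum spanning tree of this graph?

46

Kruskal's algorithm — process edges by increasing weight (ties by edge label):
R1-R3 (3): add. Components now {R8} {R1,R3} {R7} {R4} {R9} {R5}
R5-R9 (6): add. Components now {R8} {R1,R3} {R7} {R4} {R5,R9}
R3-R5 (7): add. Components now {R8} {R1,R3,R5,R9} {R7} {R4}
R4-R9 (7): add. Components now {R8} {R1,R3,R4,R5,R9} {R7}
R1-R4 (8): skip — R1 and R4 already connected.
R3-R9 (10): skip — R9 and R3 already connected.
R4-R5 (10): skip — R4 and R5 already connected.
R1-R7 (11): add. Components now {R8} {R1,R3,R4,R5,R7,R9}
R7-R9 (11): skip — R7 and R9 already connected.
R3-R4 (12): skip — R4 and R3 already connected.
R8-R9 (12): add. Components now {R1,R3,R4,R5,R7,R8,R9}
MST edges: R1-R3, R5-R9, R3-R5, R4-R9, R1-R7, R8-R9; total weight 3+6+7+7+11+12 = 46.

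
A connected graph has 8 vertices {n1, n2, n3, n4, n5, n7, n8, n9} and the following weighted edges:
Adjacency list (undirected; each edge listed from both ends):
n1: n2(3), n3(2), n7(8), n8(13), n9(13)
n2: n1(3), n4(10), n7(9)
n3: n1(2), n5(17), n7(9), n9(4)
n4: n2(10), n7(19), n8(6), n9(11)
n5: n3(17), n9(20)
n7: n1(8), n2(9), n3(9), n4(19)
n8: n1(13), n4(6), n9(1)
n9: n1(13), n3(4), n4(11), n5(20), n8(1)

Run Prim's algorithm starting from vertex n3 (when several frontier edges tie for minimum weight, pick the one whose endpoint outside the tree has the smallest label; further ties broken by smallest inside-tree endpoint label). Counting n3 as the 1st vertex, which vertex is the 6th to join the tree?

n4

Prim's algorithm from n3:
Step 1: cheapest edge leaving the tree is n1-n3 (2); add n1.
Step 2: cheapest edge leaving the tree is n1-n2 (3); add n2.
Step 3: cheapest edge leaving the tree is n3-n9 (4); add n9.
Step 4: cheapest edge leaving the tree is n8-n9 (1); add n8.
Step 5: cheapest edge leaving the tree is n4-n8 (6); add n4.
Step 6: cheapest edge leaving the tree is n1-n7 (8); add n7.
Step 7: cheapest edge leaving the tree is n3-n5 (17); add n5.
Vertex order: n3, n1, n2, n9, n8, n4, n7, n5. The 6th vertex is n4.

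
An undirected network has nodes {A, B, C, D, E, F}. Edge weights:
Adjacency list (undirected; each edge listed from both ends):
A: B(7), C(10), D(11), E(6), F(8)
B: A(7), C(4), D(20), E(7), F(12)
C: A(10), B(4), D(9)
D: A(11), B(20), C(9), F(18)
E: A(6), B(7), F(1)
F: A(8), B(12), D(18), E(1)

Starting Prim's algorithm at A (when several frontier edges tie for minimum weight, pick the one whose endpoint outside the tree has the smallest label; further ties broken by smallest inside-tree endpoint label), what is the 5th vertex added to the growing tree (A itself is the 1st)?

C

Prim's algorithm from A:
Step 1: cheapest edge leaving the tree is A-E (6); add E.
Step 2: cheapest edge leaving the tree is E-F (1); add F.
Step 3: cheapest edge leaving the tree is A-B (7); add B.
Step 4: cheapest edge leaving the tree is B-C (4); add C.
Step 5: cheapest edge leaving the tree is C-D (9); add D.
Vertex order: A, E, F, B, C, D. The 5th vertex is C.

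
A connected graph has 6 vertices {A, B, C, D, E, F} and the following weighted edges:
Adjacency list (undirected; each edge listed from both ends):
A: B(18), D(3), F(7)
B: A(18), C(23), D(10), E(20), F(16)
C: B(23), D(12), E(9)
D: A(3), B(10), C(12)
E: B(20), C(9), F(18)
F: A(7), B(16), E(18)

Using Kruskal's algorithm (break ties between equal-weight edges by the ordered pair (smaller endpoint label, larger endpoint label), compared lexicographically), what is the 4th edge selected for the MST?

B-D

Kruskal: consider edges lightest-first.
A—D (3): add. Components now {A,D} {B} {C} {E} {F}
A—F (7): add. Components now {A,D,F} {B} {C} {E}
C—E (9): add. Components now {A,D,F} {B} {C,E}
B—D (10): add. Components now {A,B,D,F} {C,E}
C—D (12): add. Components now {A,B,C,D,E,F}
The 4th edge added is B—D.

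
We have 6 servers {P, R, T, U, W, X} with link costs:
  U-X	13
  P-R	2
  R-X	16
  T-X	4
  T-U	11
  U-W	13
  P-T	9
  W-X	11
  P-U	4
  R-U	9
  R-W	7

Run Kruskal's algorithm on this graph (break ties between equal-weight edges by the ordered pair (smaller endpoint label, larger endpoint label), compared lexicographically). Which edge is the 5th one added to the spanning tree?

P-T

Kruskal's algorithm — process edges by increasing weight (ties by edge label):
P-R (2): add. Components now {U} {T} {P,R} {W} {X}
P-U (4): add. Components now {P,R,U} {T} {W} {X}
T-X (4): add. Components now {P,R,U} {T,X} {W}
R-W (7): add. Components now {P,R,U,W} {T,X}
P-T (9): add. Components now {P,R,T,U,W,X}
The 5th edge added is P-T.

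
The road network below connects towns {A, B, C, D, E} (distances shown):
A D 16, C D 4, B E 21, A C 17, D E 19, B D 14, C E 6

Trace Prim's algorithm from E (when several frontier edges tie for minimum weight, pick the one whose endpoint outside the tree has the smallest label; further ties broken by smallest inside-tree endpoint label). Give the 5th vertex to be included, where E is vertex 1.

A

Prim's algorithm from E:
Step 1: cheapest edge leaving the tree is C E (6); add C.
Step 2: cheapest edge leaving the tree is C D (4); add D.
Step 3: cheapest edge leaving the tree is B D (14); add B.
Step 4: cheapest edge leaving the tree is A D (16); add A.
Vertex order: E, C, D, B, A. The 5th vertex is A.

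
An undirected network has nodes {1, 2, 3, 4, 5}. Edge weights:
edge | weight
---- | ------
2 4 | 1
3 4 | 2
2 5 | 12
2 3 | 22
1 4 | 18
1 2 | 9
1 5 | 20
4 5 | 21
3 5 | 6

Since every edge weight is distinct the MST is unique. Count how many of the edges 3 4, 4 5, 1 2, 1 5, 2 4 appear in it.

3

Sort edges by weight, then run Kruskal:
2 4 (1): add — endpoints in different components.
3 4 (2): add — endpoints in different components.
3 5 (6): add — endpoints in different components.
1 2 (9): add — endpoints in different components.
MST edge set: {2 4, 3 4, 3 5, 1 2}.
Of the listed edges, {3 4, 1 2, 2 4} are in the MST → 3.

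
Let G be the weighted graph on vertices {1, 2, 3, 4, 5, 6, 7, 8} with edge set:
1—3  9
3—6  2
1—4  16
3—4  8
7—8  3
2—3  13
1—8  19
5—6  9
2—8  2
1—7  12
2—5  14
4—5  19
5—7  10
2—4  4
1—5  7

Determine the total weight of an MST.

35

Kruskal: consider edges lightest-first.
2—8 (2): add — endpoints in different components.
3—6 (2): add — endpoints in different components.
7—8 (3): add — endpoints in different components.
2—4 (4): add — endpoints in different components.
1—5 (7): add — endpoints in different components.
3—4 (8): add — endpoints in different components.
1—3 (9): add — endpoints in different components.
MST edges: 2—8, 3—6, 7—8, 2—4, 1—5, 3—4, 1—3; total weight 2+2+3+4+7+8+9 = 35.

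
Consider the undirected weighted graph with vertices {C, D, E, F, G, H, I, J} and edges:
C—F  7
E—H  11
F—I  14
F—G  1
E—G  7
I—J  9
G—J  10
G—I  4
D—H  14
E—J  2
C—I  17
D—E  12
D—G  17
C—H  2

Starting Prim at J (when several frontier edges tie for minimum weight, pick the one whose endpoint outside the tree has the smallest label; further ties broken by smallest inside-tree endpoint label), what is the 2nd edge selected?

Grow the tree from J using Prim:
Step 1: cheapest edge leaving the tree is E—J (2); add E.
Step 2: cheapest edge leaving the tree is E—G (7); add G.
Step 3: cheapest edge leaving the tree is F—G (1); add F.
Step 4: cheapest edge leaving the tree is G—I (4); add I.
Step 5: cheapest edge leaving the tree is C—F (7); add C.
Step 6: cheapest edge leaving the tree is C—H (2); add H.
Step 7: cheapest edge leaving the tree is D—E (12); add D.
The 2nd edge added is E—G.

E-G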